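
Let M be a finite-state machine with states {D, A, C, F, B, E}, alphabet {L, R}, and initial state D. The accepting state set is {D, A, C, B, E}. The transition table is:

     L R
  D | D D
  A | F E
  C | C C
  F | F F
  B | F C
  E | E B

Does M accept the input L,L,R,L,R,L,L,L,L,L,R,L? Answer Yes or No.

Yes

start at D
read 'L': D → D
read 'L': D → D
read 'R': D → D
read 'L': D → D
read 'R': D → D
read 'L': D → D
read 'L': D → D
read 'L': D → D
read 'L': D → D
read 'L': D → D
read 'R': D → D
read 'L': D → D
End state D is accepting.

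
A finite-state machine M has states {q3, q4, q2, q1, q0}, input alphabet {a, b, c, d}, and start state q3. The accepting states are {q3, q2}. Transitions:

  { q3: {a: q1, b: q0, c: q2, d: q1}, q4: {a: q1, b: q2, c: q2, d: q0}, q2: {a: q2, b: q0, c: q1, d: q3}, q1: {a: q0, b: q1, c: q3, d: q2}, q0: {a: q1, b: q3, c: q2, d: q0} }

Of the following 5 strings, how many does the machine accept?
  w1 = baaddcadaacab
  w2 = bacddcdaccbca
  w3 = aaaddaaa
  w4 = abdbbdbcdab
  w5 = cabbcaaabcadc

w1: q3 → q0 → q1 → q0 → q0 → q0 → q2 → q2 → q3 → q1 → q0 → q2 → q2 → q0  → end q0, rejected
w2: q3 → q0 → q1 → q3 → q1 → q2 → q1 → q2 → q2 → q1 → q3 → q0 → q2 → q2  → end q2, accepted
w3: q3 → q1 → q0 → q1 → q2 → q3 → q1 → q0 → q1  → end q1, rejected
w4: q3 → q1 → q1 → q2 → q0 → q3 → q1 → q1 → q3 → q1 → q0 → q3  → end q3, accepted
w5: q3 → q2 → q2 → q0 → q3 → q2 → q2 → q2 → q2 → q0 → q2 → q2 → q3 → q2  → end q2, accepted

3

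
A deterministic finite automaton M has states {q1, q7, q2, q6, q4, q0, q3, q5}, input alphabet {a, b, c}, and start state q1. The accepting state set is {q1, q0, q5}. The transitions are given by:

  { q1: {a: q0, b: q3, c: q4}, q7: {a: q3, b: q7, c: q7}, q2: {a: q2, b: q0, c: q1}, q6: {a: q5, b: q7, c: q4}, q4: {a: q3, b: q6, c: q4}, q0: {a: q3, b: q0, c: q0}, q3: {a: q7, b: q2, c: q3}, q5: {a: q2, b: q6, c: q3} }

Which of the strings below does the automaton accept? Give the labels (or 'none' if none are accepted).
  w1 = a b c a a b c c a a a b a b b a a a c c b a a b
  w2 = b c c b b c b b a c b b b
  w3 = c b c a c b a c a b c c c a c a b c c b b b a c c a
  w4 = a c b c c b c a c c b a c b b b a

w1: q1 → q0 → q0 → q0 → q3 → q7 → q7 → q7 → q7 → q3 → q7 → q3 → q2 → q2 → q0 → q0 → q3 → q7 → q3 → q3 → q3 → q2 → q2 → q2 → q0  → end q0, accepted
w2: q1 → q3 → q3 → q3 → q2 → q0 → q0 → q0 → q0 → q3 → q3 → q2 → q0 → q0  → end q0, accepted
w3: q1 → q4 → q6 → q4 → q3 → q3 → q2 → q2 → q1 → q0 → q0 → q0 → q0 → q0 → q3 → q3 → q7 → q7 → q7 → q7 → q7 → q7 → q7 → q3 → q3 → q3 → q7  → end q7, rejected
w4: q1 → q0 → q0 → q0 → q0 → q0 → q0 → q0 → q3 → q3 → q3 → q2 → q2 → q1 → q3 → q2 → q0 → q3  → end q3, rejected

w1, w2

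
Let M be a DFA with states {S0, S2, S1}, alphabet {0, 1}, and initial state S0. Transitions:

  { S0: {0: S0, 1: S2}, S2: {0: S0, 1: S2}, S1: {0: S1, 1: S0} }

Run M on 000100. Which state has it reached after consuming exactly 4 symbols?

S2

S0 → S0 → S0 → S0 → S2
After 4 symbols: S2.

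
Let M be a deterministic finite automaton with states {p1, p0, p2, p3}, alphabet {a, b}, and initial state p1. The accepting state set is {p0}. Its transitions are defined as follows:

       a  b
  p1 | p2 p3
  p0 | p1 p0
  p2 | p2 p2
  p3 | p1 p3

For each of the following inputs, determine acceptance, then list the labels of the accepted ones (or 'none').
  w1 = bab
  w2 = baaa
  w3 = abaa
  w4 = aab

none

w1:
  start at p1
  read 'b': p1 → p3
  read 'a': p3 → p1
  read 'b': p1 → p3
  end p3, rejected
w2:
  start at p1
  read 'b': p1 → p3
  read 'a': p3 → p1
  read 'a': p1 → p2
  read 'a': p2 → p2
  end p2, rejected
w3:
  start at p1
  read 'a': p1 → p2
  read 'b': p2 → p2
  read 'a': p2 → p2
  read 'a': p2 → p2
  end p2, rejected
w4:
  start at p1
  read 'a': p1 → p2
  read 'a': p2 → p2
  read 'b': p2 → p2
  end p2, rejected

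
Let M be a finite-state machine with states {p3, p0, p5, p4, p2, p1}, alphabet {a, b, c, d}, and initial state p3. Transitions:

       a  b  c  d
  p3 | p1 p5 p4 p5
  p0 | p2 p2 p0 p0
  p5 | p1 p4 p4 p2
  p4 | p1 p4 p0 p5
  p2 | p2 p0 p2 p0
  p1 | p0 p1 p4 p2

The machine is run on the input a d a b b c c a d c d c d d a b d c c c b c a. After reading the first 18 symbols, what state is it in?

Trace: p3 -a-> p1 -d-> p2 -a-> p2 -b-> p0 -b-> p2 -c-> p2 -c-> p2 -a-> p2 -d-> p0 -c-> p0 -d-> p0 -c-> p0 -d-> p0 -d-> p0 -a-> p2 -b-> p0 -d-> p0 -c-> p0
After 18 symbols: p0.

p0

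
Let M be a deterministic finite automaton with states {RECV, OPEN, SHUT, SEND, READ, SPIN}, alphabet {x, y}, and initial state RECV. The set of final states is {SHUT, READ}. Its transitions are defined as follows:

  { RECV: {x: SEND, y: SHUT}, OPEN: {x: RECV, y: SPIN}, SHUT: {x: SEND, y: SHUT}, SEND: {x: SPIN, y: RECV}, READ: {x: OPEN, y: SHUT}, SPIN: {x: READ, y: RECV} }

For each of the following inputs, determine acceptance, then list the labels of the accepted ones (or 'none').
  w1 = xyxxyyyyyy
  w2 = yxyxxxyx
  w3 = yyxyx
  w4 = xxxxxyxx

w1

w1: RECV → SEND → RECV → SEND → SPIN → RECV → SHUT → SHUT → SHUT → SHUT → SHUT  → end SHUT, accepted
w2: RECV → SHUT → SEND → RECV → SEND → SPIN → READ → SHUT → SEND  → end SEND, rejected
w3: RECV → SHUT → SHUT → SEND → RECV → SEND  → end SEND, rejected
w4: RECV → SEND → SPIN → READ → OPEN → RECV → SHUT → SEND → SPIN  → end SPIN, rejected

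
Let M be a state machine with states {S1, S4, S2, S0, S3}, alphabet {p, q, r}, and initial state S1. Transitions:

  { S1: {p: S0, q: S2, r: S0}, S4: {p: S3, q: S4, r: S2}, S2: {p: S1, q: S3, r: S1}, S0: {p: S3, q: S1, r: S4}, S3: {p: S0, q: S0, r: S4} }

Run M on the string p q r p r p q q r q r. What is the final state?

S0

S1 → S0 → S1 → S0 → S3 → S4 → S3 → S0 → S1 → S0 → S1 → S0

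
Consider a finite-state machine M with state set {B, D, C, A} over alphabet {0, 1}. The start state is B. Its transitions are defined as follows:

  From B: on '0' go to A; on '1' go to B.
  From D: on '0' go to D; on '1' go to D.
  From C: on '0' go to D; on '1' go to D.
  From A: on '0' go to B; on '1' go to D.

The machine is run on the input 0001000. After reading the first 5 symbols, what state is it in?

D

B → A → B → A → D → D
After 5 symbols: D.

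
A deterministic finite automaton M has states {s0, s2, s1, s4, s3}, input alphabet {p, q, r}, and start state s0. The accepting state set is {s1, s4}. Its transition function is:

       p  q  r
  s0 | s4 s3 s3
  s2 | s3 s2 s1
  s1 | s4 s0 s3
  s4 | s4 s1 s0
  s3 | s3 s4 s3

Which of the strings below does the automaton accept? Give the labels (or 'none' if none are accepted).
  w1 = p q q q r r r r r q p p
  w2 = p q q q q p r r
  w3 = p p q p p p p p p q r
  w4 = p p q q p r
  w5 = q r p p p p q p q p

w1, w5

w1:
  start at s0
  read 'p': s0 → s4
  read 'q': s4 → s1
  read 'q': s1 → s0
  read 'q': s0 → s3
  read 'r': s3 → s3
  read 'r': s3 → s3
  read 'r': s3 → s3
  read 'r': s3 → s3
  read 'r': s3 → s3
  read 'q': s3 → s4
  read 'p': s4 → s4
  read 'p': s4 → s4
  end s4, accepted
w2:
  start at s0
  read 'p': s0 → s4
  read 'q': s4 → s1
  read 'q': s1 → s0
  read 'q': s0 → s3
  read 'q': s3 → s4
  read 'p': s4 → s4
  read 'r': s4 → s0
  read 'r': s0 → s3
  end s3, rejected
w3:
  start at s0
  read 'p': s0 → s4
  read 'p': s4 → s4
  read 'q': s4 → s1
  read 'p': s1 → s4
  read 'p': s4 → s4
  read 'p': s4 → s4
  read 'p': s4 → s4
  read 'p': s4 → s4
  read 'p': s4 → s4
  read 'q': s4 → s1
  read 'r': s1 → s3
  end s3, rejected
w4:
  start at s0
  read 'p': s0 → s4
  read 'p': s4 → s4
  read 'q': s4 → s1
  read 'q': s1 → s0
  read 'p': s0 → s4
  read 'r': s4 → s0
  end s0, rejected
w5:
  start at s0
  read 'q': s0 → s3
  read 'r': s3 → s3
  read 'p': s3 → s3
  read 'p': s3 → s3
  read 'p': s3 → s3
  read 'p': s3 → s3
  read 'q': s3 → s4
  read 'p': s4 → s4
  read 'q': s4 → s1
  read 'p': s1 → s4
  end s4, accepted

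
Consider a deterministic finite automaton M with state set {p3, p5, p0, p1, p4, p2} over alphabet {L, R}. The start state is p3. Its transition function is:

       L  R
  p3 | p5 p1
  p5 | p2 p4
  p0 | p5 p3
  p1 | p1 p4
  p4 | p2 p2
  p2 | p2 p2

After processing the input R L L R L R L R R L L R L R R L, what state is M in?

p2

Trace: p3 -R-> p1 -L-> p1 -L-> p1 -R-> p4 -L-> p2 -R-> p2 -L-> p2 -R-> p2 -R-> p2 -L-> p2 -L-> p2 -R-> p2 -L-> p2 -R-> p2 -R-> p2 -L-> p2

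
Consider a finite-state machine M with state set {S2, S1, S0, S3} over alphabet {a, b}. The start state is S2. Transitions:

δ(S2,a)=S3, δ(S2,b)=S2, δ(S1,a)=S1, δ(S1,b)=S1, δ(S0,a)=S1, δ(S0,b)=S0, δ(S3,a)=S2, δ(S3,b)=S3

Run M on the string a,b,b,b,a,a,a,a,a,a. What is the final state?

S3

Trace: S2 -a-> S3 -b-> S3 -b-> S3 -b-> S3 -a-> S2 -a-> S3 -a-> S2 -a-> S3 -a-> S2 -a-> S3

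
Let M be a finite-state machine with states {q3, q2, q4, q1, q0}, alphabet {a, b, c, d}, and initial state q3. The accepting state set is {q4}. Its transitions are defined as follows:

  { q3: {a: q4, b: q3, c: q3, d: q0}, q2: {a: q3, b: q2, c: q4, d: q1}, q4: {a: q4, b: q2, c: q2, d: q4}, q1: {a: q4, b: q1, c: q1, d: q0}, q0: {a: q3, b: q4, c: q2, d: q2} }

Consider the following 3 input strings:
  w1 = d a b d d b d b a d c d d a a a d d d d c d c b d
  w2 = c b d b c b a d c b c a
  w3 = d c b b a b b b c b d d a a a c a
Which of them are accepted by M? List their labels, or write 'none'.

w1: Trace: q3 -d-> q0 -a-> q3 -b-> q3 -d-> q0 -d-> q2 -b-> q2 -d-> q1 -b-> q1 -a-> q4 -d-> q4 -c-> q2 -d-> q1 -d-> q0 -a-> q3 -a-> q4 -a-> q4 -d-> q4 -d-> q4 -d-> q4 -d-> q4 -c-> q2 -d-> q1 -c-> q1 -b-> q1 -d-> q0  → end q0, rejected
w2: Trace: q3 -c-> q3 -b-> q3 -d-> q0 -b-> q4 -c-> q2 -b-> q2 -a-> q3 -d-> q0 -c-> q2 -b-> q2 -c-> q4 -a-> q4  → end q4, accepted
w3: Trace: q3 -d-> q0 -c-> q2 -b-> q2 -b-> q2 -a-> q3 -b-> q3 -b-> q3 -b-> q3 -c-> q3 -b-> q3 -d-> q0 -d-> q2 -a-> q3 -a-> q4 -a-> q4 -c-> q2 -a-> q3  → end q3, rejected

w2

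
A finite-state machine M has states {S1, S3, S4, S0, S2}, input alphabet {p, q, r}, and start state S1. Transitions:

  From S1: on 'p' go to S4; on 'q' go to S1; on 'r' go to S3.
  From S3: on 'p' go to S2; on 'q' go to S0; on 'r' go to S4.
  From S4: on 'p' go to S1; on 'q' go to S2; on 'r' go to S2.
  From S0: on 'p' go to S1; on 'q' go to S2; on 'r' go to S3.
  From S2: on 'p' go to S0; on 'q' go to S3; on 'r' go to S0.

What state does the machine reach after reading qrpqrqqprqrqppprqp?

start at S1
read 'q': S1 → S1
read 'r': S1 → S3
read 'p': S3 → S2
read 'q': S2 → S3
read 'r': S3 → S4
read 'q': S4 → S2
read 'q': S2 → S3
read 'p': S3 → S2
read 'r': S2 → S0
read 'q': S0 → S2
read 'r': S2 → S0
read 'q': S0 → S2
read 'p': S2 → S0
read 'p': S0 → S1
read 'p': S1 → S4
read 'r': S4 → S2
read 'q': S2 → S3
read 'p': S3 → S2

S2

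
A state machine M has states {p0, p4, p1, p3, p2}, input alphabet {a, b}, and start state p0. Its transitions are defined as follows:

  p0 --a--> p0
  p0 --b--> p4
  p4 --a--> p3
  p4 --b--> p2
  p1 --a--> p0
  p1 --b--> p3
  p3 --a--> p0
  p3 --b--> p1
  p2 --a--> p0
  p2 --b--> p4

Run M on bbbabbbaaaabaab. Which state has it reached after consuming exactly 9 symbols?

p0

Trace: p0 -b-> p4 -b-> p2 -b-> p4 -a-> p3 -b-> p1 -b-> p3 -b-> p1 -a-> p0 -a-> p0
After 9 symbols: p0.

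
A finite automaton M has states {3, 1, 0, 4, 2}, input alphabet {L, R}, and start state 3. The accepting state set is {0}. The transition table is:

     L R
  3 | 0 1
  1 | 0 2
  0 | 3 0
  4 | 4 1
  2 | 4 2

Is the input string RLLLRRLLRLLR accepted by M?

Yes

start at 3
read 'R': 3 → 1
read 'L': 1 → 0
read 'L': 0 → 3
read 'L': 3 → 0
read 'R': 0 → 0
read 'R': 0 → 0
read 'L': 0 → 3
read 'L': 3 → 0
read 'R': 0 → 0
read 'L': 0 → 3
read 'L': 3 → 0
read 'R': 0 → 0
End state 0 is accepting.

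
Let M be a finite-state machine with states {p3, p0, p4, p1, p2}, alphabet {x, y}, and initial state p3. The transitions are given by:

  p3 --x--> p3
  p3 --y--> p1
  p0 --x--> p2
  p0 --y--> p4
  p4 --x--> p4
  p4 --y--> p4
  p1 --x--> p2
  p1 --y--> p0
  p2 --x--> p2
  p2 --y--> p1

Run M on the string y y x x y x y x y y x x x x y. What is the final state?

start at p3
read 'y': p3 → p1
read 'y': p1 → p0
read 'x': p0 → p2
read 'x': p2 → p2
read 'y': p2 → p1
read 'x': p1 → p2
read 'y': p2 → p1
read 'x': p1 → p2
read 'y': p2 → p1
read 'y': p1 → p0
read 'x': p0 → p2
read 'x': p2 → p2
read 'x': p2 → p2
read 'x': p2 → p2
read 'y': p2 → p1

p1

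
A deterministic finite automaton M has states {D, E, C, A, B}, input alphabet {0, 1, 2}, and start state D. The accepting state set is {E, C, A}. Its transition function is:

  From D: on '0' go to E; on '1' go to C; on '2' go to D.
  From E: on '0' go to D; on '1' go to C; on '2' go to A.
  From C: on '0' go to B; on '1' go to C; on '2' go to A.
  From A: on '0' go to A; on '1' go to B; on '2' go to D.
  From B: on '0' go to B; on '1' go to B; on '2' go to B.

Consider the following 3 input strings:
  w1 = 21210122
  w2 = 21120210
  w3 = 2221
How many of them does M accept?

1

w1: D → D → C → A → B → B → B → B → B  → end B, rejected
w2: D → D → C → C → A → A → D → C → B  → end B, rejected
w3: D → D → D → D → C  → end C, accepted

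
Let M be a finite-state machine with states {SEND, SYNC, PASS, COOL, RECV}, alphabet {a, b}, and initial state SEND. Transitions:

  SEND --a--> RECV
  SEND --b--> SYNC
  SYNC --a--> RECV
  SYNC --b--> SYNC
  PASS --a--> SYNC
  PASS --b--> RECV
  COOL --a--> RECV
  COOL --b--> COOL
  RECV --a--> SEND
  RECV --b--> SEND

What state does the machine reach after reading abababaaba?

SEND → RECV → SEND → RECV → SEND → RECV → SEND → RECV → SEND → SYNC → RECV

RECV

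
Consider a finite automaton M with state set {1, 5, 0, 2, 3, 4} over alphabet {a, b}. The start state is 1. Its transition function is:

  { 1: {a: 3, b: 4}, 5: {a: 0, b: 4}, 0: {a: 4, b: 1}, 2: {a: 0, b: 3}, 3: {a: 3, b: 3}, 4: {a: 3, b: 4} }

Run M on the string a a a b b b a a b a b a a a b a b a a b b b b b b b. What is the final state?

3

Trace: 1 -a-> 3 -a-> 3 -a-> 3 -b-> 3 -b-> 3 -b-> 3 -a-> 3 -a-> 3 -b-> 3 -a-> 3 -b-> 3 -a-> 3 -a-> 3 -a-> 3 -b-> 3 -a-> 3 -b-> 3 -a-> 3 -a-> 3 -b-> 3 -b-> 3 -b-> 3 -b-> 3 -b-> 3 -b-> 3 -b-> 3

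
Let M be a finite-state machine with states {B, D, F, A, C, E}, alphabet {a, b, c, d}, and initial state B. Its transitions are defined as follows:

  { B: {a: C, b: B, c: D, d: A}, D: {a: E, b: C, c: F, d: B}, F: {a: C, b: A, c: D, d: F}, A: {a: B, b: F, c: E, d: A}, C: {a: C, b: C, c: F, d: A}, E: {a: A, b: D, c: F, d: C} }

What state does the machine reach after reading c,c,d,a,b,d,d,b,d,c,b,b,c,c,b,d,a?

Trace: B -c-> D -c-> F -d-> F -a-> C -b-> C -d-> A -d-> A -b-> F -d-> F -c-> D -b-> C -b-> C -c-> F -c-> D -b-> C -d-> A -a-> B

B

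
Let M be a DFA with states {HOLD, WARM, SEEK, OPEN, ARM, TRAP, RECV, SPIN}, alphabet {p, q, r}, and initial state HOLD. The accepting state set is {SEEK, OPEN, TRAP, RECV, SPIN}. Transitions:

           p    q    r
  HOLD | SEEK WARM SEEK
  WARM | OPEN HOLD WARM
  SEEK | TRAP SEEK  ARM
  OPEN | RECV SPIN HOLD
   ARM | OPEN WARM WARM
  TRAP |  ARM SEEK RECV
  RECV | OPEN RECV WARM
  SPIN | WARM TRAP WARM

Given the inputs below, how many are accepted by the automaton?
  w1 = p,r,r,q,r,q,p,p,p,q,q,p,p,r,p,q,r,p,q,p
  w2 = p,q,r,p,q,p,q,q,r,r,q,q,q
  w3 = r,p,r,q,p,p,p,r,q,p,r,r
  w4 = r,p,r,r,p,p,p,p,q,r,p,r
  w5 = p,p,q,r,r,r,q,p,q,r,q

w1: Trace: HOLD -p-> SEEK -r-> ARM -r-> WARM -q-> HOLD -r-> SEEK -q-> SEEK -p-> TRAP -p-> ARM -p-> OPEN -q-> SPIN -q-> TRAP -p-> ARM -p-> OPEN -r-> HOLD -p-> SEEK -q-> SEEK -r-> ARM -p-> OPEN -q-> SPIN -p-> WARM  → end WARM, rejected
w2: Trace: HOLD -p-> SEEK -q-> SEEK -r-> ARM -p-> OPEN -q-> SPIN -p-> WARM -q-> HOLD -q-> WARM -r-> WARM -r-> WARM -q-> HOLD -q-> WARM -q-> HOLD  → end HOLD, rejected
w3: Trace: HOLD -r-> SEEK -p-> TRAP -r-> RECV -q-> RECV -p-> OPEN -p-> RECV -p-> OPEN -r-> HOLD -q-> WARM -p-> OPEN -r-> HOLD -r-> SEEK  → end SEEK, accepted
w4: Trace: HOLD -r-> SEEK -p-> TRAP -r-> RECV -r-> WARM -p-> OPEN -p-> RECV -p-> OPEN -p-> RECV -q-> RECV -r-> WARM -p-> OPEN -r-> HOLD  → end HOLD, rejected
w5: Trace: HOLD -p-> SEEK -p-> TRAP -q-> SEEK -r-> ARM -r-> WARM -r-> WARM -q-> HOLD -p-> SEEK -q-> SEEK -r-> ARM -q-> WARM  → end WARM, rejected

1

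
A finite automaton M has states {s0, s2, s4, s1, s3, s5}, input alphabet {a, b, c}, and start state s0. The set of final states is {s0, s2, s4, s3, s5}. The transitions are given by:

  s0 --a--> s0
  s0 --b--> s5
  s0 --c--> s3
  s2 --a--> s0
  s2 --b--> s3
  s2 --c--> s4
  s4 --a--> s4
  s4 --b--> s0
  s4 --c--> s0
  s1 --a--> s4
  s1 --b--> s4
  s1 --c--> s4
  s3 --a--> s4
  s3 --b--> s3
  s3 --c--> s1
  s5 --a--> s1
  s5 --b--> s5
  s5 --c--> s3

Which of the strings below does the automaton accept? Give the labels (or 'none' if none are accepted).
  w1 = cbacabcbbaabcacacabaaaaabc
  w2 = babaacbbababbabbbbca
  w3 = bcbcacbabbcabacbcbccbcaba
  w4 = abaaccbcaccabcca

w1, w2, w3, w4

w1:
  start at s0
  read 'c': s0 → s3
  read 'b': s3 → s3
  read 'a': s3 → s4
  read 'c': s4 → s0
  read 'a': s0 → s0
  read 'b': s0 → s5
  read 'c': s5 → s3
  read 'b': s3 → s3
  read 'b': s3 → s3
  read 'a': s3 → s4
  read 'a': s4 → s4
  read 'b': s4 → s0
  read 'c': s0 → s3
  read 'a': s3 → s4
  read 'c': s4 → s0
  read 'a': s0 → s0
  read 'c': s0 → s3
  read 'a': s3 → s4
  read 'b': s4 → s0
  read 'a': s0 → s0
  read 'a': s0 → s0
  read 'a': s0 → s0
  read 'a': s0 → s0
  read 'a': s0 → s0
  read 'b': s0 → s5
  read 'c': s5 → s3
  end s3, accepted
w2:
  start at s0
  read 'b': s0 → s5
  read 'a': s5 → s1
  read 'b': s1 → s4
  read 'a': s4 → s4
  read 'a': s4 → s4
  read 'c': s4 → s0
  read 'b': s0 → s5
  read 'b': s5 → s5
  read 'a': s5 → s1
  read 'b': s1 → s4
  read 'a': s4 → s4
  read 'b': s4 → s0
  read 'b': s0 → s5
  read 'a': s5 → s1
  read 'b': s1 → s4
  read 'b': s4 → s0
  read 'b': s0 → s5
  read 'b': s5 → s5
  read 'c': s5 → s3
  read 'a': s3 → s4
  end s4, accepted
w3:
  start at s0
  read 'b': s0 → s5
  read 'c': s5 → s3
  read 'b': s3 → s3
  read 'c': s3 → s1
  read 'a': s1 → s4
  read 'c': s4 → s0
  read 'b': s0 → s5
  read 'a': s5 → s1
  read 'b': s1 → s4
  read 'b': s4 → s0
  read 'c': s0 → s3
  read 'a': s3 → s4
  read 'b': s4 → s0
  read 'a': s0 → s0
  read 'c': s0 → s3
  read 'b': s3 → s3
  read 'c': s3 → s1
  read 'b': s1 → s4
  read 'c': s4 → s0
  read 'c': s0 → s3
  read 'b': s3 → s3
  read 'c': s3 → s1
  read 'a': s1 → s4
  read 'b': s4 → s0
  read 'a': s0 → s0
  end s0, accepted
w4:
  start at s0
  read 'a': s0 → s0
  read 'b': s0 → s5
  read 'a': s5 → s1
  read 'a': s1 → s4
  read 'c': s4 → s0
  read 'c': s0 → s3
  read 'b': s3 → s3
  read 'c': s3 → s1
  read 'a': s1 → s4
  read 'c': s4 → s0
  read 'c': s0 → s3
  read 'a': s3 → s4
  read 'b': s4 → s0
  read 'c': s0 → s3
  read 'c': s3 → s1
  read 'a': s1 → s4
  end s4, accepted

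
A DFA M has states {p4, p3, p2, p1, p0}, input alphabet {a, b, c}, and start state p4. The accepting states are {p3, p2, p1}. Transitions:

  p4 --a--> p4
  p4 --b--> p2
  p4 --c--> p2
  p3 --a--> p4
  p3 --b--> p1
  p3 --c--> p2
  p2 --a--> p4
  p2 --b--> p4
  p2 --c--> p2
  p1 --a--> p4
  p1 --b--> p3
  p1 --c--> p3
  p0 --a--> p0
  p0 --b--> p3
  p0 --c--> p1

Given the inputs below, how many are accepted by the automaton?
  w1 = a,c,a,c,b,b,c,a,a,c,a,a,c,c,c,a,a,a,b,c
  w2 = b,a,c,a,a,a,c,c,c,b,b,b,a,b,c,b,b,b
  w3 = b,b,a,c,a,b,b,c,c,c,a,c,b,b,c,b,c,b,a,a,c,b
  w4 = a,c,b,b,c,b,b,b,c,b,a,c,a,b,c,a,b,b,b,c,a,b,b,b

2

w1: Trace: p4 -a-> p4 -c-> p2 -a-> p4 -c-> p2 -b-> p4 -b-> p2 -c-> p2 -a-> p4 -a-> p4 -c-> p2 -a-> p4 -a-> p4 -c-> p2 -c-> p2 -c-> p2 -a-> p4 -a-> p4 -a-> p4 -b-> p2 -c-> p2  → end p2, accepted
w2: Trace: p4 -b-> p2 -a-> p4 -c-> p2 -a-> p4 -a-> p4 -a-> p4 -c-> p2 -c-> p2 -c-> p2 -b-> p4 -b-> p2 -b-> p4 -a-> p4 -b-> p2 -c-> p2 -b-> p4 -b-> p2 -b-> p4  → end p4, rejected
w3: Trace: p4 -b-> p2 -b-> p4 -a-> p4 -c-> p2 -a-> p4 -b-> p2 -b-> p4 -c-> p2 -c-> p2 -c-> p2 -a-> p4 -c-> p2 -b-> p4 -b-> p2 -c-> p2 -b-> p4 -c-> p2 -b-> p4 -a-> p4 -a-> p4 -c-> p2 -b-> p4  → end p4, rejected
w4: Trace: p4 -a-> p4 -c-> p2 -b-> p4 -b-> p2 -c-> p2 -b-> p4 -b-> p2 -b-> p4 -c-> p2 -b-> p4 -a-> p4 -c-> p2 -a-> p4 -b-> p2 -c-> p2 -a-> p4 -b-> p2 -b-> p4 -b-> p2 -c-> p2 -a-> p4 -b-> p2 -b-> p4 -b-> p2  → end p2, accepted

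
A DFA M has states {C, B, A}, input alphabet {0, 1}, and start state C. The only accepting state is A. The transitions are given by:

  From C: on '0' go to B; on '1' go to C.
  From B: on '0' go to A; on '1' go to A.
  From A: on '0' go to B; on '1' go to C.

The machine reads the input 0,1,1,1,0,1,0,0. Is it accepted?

start at C
read '0': C → B
read '1': B → A
read '1': A → C
read '1': C → C
read '0': C → B
read '1': B → A
read '0': A → B
read '0': B → A
End state A is accepting.

Yes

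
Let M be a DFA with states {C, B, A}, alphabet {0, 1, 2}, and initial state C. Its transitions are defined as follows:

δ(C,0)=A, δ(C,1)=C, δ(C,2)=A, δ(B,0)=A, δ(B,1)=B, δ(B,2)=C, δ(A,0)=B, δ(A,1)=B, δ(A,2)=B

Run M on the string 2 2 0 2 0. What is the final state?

C → A → B → A → B → A

A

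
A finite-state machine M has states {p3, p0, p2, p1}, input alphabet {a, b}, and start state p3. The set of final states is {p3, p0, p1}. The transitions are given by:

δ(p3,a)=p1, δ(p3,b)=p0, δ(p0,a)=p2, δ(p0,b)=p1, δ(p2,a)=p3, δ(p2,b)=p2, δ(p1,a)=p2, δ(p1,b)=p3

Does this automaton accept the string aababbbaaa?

Yes

Trace: p3 -a-> p1 -a-> p2 -b-> p2 -a-> p3 -b-> p0 -b-> p1 -b-> p3 -a-> p1 -a-> p2 -a-> p3
End state p3 is accepting.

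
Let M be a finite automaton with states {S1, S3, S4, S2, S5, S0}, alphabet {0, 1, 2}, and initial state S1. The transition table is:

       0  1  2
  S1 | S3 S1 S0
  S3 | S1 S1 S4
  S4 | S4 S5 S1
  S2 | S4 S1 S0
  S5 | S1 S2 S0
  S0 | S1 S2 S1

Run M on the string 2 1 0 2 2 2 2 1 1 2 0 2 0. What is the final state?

S1

start at S1
read '2': S1 → S0
read '1': S0 → S2
read '0': S2 → S4
read '2': S4 → S1
read '2': S1 → S0
read '2': S0 → S1
read '2': S1 → S0
read '1': S0 → S2
read '1': S2 → S1
read '2': S1 → S0
read '0': S0 → S1
read '2': S1 → S0
read '0': S0 → S1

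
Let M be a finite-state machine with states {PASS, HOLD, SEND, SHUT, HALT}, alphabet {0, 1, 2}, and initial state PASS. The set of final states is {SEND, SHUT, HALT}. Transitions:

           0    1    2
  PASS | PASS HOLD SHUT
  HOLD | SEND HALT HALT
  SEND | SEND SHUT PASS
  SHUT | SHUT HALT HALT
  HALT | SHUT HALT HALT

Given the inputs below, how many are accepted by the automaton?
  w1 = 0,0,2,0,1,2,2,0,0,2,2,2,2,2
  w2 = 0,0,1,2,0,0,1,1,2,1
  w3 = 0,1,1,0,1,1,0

3

w1: Trace: PASS -0-> PASS -0-> PASS -2-> SHUT -0-> SHUT -1-> HALT -2-> HALT -2-> HALT -0-> SHUT -0-> SHUT -2-> HALT -2-> HALT -2-> HALT -2-> HALT -2-> HALT  → end HALT, accepted
w2: Trace: PASS -0-> PASS -0-> PASS -1-> HOLD -2-> HALT -0-> SHUT -0-> SHUT -1-> HALT -1-> HALT -2-> HALT -1-> HALT  → end HALT, accepted
w3: Trace: PASS -0-> PASS -1-> HOLD -1-> HALT -0-> SHUT -1-> HALT -1-> HALT -0-> SHUT  → end SHUT, accepted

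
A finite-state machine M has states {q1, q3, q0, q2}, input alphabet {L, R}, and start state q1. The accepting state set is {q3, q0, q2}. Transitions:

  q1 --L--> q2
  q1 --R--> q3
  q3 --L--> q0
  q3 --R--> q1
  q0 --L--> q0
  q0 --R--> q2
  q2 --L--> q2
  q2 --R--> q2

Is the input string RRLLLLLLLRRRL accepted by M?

start at q1
read 'R': q1 → q3
read 'R': q3 → q1
read 'L': q1 → q2
read 'L': q2 → q2
read 'L': q2 → q2
read 'L': q2 → q2
read 'L': q2 → q2
read 'L': q2 → q2
read 'L': q2 → q2
read 'R': q2 → q2
read 'R': q2 → q2
read 'R': q2 → q2
read 'L': q2 → q2
End state q2 is accepting.

Yes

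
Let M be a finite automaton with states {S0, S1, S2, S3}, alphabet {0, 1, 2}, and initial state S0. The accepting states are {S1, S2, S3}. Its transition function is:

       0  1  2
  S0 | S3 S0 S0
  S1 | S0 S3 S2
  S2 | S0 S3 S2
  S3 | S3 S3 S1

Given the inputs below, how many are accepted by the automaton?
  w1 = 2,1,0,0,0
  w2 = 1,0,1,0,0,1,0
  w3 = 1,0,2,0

2

w1: S0 → S0 → S0 → S3 → S3 → S3  → end S3, accepted
w2: S0 → S0 → S3 → S3 → S3 → S3 → S3 → S3  → end S3, accepted
w3: S0 → S0 → S3 → S1 → S0  → end S0, rejected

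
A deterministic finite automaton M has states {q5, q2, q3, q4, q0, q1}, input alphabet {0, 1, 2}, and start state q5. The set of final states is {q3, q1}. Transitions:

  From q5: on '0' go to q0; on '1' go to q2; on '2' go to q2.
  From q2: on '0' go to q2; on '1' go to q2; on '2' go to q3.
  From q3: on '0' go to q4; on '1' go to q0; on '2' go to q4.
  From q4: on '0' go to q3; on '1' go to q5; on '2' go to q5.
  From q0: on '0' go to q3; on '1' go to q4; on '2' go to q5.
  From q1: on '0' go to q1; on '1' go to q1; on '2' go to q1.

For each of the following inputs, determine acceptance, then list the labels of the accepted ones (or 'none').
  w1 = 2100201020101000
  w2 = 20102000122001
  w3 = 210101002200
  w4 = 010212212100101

w1

w1: q5 → q2 → q2 → q2 → q2 → q3 → q4 → q5 → q0 → q5 → q0 → q4 → q3 → q0 → q3 → q4 → q3  → end q3, accepted
w2: q5 → q2 → q2 → q2 → q2 → q3 → q4 → q3 → q4 → q5 → q2 → q3 → q4 → q3 → q0  → end q0, rejected
w3: q5 → q2 → q2 → q2 → q2 → q2 → q2 → q2 → q2 → q3 → q4 → q3 → q4  → end q4, rejected
w4: q5 → q0 → q4 → q3 → q4 → q5 → q2 → q3 → q0 → q5 → q2 → q2 → q2 → q2 → q2 → q2  → end q2, rejected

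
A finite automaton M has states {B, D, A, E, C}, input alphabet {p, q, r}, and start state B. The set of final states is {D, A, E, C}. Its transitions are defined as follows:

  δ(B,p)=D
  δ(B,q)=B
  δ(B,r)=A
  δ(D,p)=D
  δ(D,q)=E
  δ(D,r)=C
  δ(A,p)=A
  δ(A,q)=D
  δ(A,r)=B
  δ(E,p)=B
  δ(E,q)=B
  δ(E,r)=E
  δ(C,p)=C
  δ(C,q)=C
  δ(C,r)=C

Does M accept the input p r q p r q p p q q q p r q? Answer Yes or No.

start at B
read 'p': B → D
read 'r': D → C
read 'q': C → C
read 'p': C → C
read 'r': C → C
read 'q': C → C
read 'p': C → C
read 'p': C → C
read 'q': C → C
read 'q': C → C
read 'q': C → C
read 'p': C → C
read 'r': C → C
read 'q': C → C
End state C is accepting.

Yes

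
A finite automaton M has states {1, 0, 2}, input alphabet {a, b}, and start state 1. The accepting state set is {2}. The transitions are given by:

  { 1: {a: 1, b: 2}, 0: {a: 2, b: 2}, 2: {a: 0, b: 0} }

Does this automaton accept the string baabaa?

1 → 2 → 0 → 2 → 0 → 2 → 0
End state 0 is not accepting.

No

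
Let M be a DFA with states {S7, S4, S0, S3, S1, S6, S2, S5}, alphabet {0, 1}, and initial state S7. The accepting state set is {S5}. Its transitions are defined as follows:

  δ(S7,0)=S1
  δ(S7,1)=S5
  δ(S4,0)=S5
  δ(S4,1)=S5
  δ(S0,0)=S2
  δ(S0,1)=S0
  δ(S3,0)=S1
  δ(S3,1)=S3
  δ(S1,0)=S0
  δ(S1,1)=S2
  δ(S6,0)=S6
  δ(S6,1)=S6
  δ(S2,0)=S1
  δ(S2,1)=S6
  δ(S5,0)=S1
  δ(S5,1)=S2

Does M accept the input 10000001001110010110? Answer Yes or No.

start at S7
read '1': S7 → S5
read '0': S5 → S1
read '0': S1 → S0
read '0': S0 → S2
read '0': S2 → S1
read '0': S1 → S0
read '0': S0 → S2
read '1': S2 → S6
read '0': S6 → S6
read '0': S6 → S6
read '1': S6 → S6
read '1': S6 → S6
read '1': S6 → S6
read '0': S6 → S6
read '0': S6 → S6
read '1': S6 → S6
read '0': S6 → S6
read '1': S6 → S6
read '1': S6 → S6
read '0': S6 → S6
End state S6 is not accepting.

No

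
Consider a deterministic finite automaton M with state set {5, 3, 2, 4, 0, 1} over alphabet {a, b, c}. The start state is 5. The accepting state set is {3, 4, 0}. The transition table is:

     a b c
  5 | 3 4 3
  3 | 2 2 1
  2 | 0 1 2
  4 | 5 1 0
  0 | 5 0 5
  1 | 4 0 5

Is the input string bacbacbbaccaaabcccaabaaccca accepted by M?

No

start at 5
read 'b': 5 → 4
read 'a': 4 → 5
read 'c': 5 → 3
read 'b': 3 → 2
read 'a': 2 → 0
read 'c': 0 → 5
read 'b': 5 → 4
read 'b': 4 → 1
read 'a': 1 → 4
read 'c': 4 → 0
read 'c': 0 → 5
read 'a': 5 → 3
read 'a': 3 → 2
read 'a': 2 → 0
read 'b': 0 → 0
read 'c': 0 → 5
read 'c': 5 → 3
read 'c': 3 → 1
read 'a': 1 → 4
read 'a': 4 → 5
read 'b': 5 → 4
read 'a': 4 → 5
read 'a': 5 → 3
read 'c': 3 → 1
read 'c': 1 → 5
read 'c': 5 → 3
read 'a': 3 → 2
End state 2 is not accepting.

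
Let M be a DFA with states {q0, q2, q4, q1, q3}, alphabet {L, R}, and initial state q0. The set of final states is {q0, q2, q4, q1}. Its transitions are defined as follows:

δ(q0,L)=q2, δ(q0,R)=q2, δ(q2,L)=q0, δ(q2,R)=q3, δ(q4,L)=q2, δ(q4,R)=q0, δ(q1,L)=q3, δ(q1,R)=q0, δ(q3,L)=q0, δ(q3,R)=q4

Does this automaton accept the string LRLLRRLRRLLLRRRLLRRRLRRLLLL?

Yes

start at q0
read 'L': q0 → q2
read 'R': q2 → q3
read 'L': q3 → q0
read 'L': q0 → q2
read 'R': q2 → q3
read 'R': q3 → q4
read 'L': q4 → q2
read 'R': q2 → q3
read 'R': q3 → q4
read 'L': q4 → q2
read 'L': q2 → q0
read 'L': q0 → q2
read 'R': q2 → q3
read 'R': q3 → q4
read 'R': q4 → q0
read 'L': q0 → q2
read 'L': q2 → q0
read 'R': q0 → q2
read 'R': q2 → q3
read 'R': q3 → q4
read 'L': q4 → q2
read 'R': q2 → q3
read 'R': q3 → q4
read 'L': q4 → q2
read 'L': q2 → q0
read 'L': q0 → q2
read 'L': q2 → q0
End state q0 is accepting.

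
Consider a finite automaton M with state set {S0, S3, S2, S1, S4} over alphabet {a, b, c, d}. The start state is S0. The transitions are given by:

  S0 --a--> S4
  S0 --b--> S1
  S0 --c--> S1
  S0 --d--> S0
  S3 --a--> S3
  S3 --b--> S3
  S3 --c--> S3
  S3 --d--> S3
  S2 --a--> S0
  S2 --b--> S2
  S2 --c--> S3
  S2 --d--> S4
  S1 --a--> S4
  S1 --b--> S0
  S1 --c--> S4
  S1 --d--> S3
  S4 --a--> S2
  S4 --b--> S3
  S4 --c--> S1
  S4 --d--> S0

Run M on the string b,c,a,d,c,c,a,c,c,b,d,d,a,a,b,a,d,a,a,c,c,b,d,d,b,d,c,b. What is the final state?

S0 → S1 → S4 → S2 → S4 → S1 → S4 → S2 → S3 → S3 → S3 → S3 → S3 → S3 → S3 → S3 → S3 → S3 → S3 → S3 → S3 → S3 → S3 → S3 → S3 → S3 → S3 → S3 → S3

S3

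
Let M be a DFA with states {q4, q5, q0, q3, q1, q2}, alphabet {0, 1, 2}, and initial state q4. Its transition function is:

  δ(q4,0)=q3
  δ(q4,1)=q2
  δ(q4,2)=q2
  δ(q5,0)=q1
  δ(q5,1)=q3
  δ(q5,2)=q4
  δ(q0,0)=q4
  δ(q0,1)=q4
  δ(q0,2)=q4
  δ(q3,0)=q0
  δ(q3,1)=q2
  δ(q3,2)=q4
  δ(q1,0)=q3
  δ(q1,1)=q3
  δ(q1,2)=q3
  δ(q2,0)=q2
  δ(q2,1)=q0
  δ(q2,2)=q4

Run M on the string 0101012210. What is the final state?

q4

q4 → q3 → q2 → q2 → q0 → q4 → q2 → q4 → q2 → q0 → q4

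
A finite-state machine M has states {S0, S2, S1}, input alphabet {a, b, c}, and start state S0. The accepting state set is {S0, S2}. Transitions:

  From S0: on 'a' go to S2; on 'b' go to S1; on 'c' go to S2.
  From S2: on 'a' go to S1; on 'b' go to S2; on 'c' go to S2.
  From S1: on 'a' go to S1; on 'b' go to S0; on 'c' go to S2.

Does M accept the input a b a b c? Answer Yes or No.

S0 → S2 → S2 → S1 → S0 → S2
End state S2 is accepting.

Yes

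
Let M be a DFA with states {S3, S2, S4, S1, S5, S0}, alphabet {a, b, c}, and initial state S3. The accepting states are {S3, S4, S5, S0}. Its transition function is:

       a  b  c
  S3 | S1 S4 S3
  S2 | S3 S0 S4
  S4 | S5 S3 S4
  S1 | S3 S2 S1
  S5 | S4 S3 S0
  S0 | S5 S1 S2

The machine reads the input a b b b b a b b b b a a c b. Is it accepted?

S3 → S1 → S2 → S0 → S1 → S2 → S3 → S4 → S3 → S4 → S3 → S1 → S3 → S3 → S4
End state S4 is accepting.

Yes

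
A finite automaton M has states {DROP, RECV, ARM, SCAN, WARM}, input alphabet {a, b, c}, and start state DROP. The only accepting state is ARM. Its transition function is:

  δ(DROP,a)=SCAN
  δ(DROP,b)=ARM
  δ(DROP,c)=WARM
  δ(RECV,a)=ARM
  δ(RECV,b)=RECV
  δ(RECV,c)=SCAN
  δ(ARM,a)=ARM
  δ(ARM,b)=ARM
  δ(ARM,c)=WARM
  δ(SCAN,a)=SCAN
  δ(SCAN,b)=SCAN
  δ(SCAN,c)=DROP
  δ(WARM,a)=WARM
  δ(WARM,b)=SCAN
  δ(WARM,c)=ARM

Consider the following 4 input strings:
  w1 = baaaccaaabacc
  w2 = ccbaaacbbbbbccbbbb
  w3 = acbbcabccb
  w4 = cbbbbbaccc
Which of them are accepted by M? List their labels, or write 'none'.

w1, w4

w1: Trace: DROP -b-> ARM -a-> ARM -a-> ARM -a-> ARM -c-> WARM -c-> ARM -a-> ARM -a-> ARM -a-> ARM -b-> ARM -a-> ARM -c-> WARM -c-> ARM  → end ARM, accepted
w2: Trace: DROP -c-> WARM -c-> ARM -b-> ARM -a-> ARM -a-> ARM -a-> ARM -c-> WARM -b-> SCAN -b-> SCAN -b-> SCAN -b-> SCAN -b-> SCAN -c-> DROP -c-> WARM -b-> SCAN -b-> SCAN -b-> SCAN -b-> SCAN  → end SCAN, rejected
w3: Trace: DROP -a-> SCAN -c-> DROP -b-> ARM -b-> ARM -c-> WARM -a-> WARM -b-> SCAN -c-> DROP -c-> WARM -b-> SCAN  → end SCAN, rejected
w4: Trace: DROP -c-> WARM -b-> SCAN -b-> SCAN -b-> SCAN -b-> SCAN -b-> SCAN -a-> SCAN -c-> DROP -c-> WARM -c-> ARM  → end ARM, accepted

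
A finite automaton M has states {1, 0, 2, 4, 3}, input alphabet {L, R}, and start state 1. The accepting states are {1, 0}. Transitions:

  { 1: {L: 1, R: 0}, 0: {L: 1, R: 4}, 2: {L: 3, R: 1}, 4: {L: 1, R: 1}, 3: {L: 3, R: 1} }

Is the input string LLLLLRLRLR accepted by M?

start at 1
read 'L': 1 → 1
read 'L': 1 → 1
read 'L': 1 → 1
read 'L': 1 → 1
read 'L': 1 → 1
read 'R': 1 → 0
read 'L': 0 → 1
read 'R': 1 → 0
read 'L': 0 → 1
read 'R': 1 → 0
End state 0 is accepting.

Yes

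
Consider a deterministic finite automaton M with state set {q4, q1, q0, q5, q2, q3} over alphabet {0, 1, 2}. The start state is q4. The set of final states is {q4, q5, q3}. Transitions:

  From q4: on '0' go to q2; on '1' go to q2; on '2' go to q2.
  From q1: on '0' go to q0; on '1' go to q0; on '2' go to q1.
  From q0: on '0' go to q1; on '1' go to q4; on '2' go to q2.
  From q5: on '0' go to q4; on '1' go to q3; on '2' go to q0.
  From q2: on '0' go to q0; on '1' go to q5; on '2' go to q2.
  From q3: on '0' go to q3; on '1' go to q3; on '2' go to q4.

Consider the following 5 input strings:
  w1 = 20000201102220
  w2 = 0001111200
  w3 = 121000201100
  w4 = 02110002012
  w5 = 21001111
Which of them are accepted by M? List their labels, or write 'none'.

w5

w1:
  start at q4
  read '2': q4 → q2
  read '0': q2 → q0
  read '0': q0 → q1
  read '0': q1 → q0
  read '0': q0 → q1
  read '2': q1 → q1
  read '0': q1 → q0
  read '1': q0 → q4
  read '1': q4 → q2
  read '0': q2 → q0
  read '2': q0 → q2
  read '2': q2 → q2
  read '2': q2 → q2
  read '0': q2 → q0
  end q0, rejected
w2:
  start at q4
  read '0': q4 → q2
  read '0': q2 → q0
  read '0': q0 → q1
  read '1': q1 → q0
  read '1': q0 → q4
  read '1': q4 → q2
  read '1': q2 → q5
  read '2': q5 → q0
  read '0': q0 → q1
  read '0': q1 → q0
  end q0, rejected
w3:
  start at q4
  read '1': q4 → q2
  read '2': q2 → q2
  read '1': q2 → q5
  read '0': q5 → q4
  read '0': q4 → q2
  read '0': q2 → q0
  read '2': q0 → q2
  read '0': q2 → q0
  read '1': q0 → q4
  read '1': q4 → q2
  read '0': q2 → q0
  read '0': q0 → q1
  end q1, rejected
w4:
  start at q4
  read '0': q4 → q2
  read '2': q2 → q2
  read '1': q2 → q5
  read '1': q5 → q3
  read '0': q3 → q3
  read '0': q3 → q3
  read '0': q3 → q3
  read '2': q3 → q4
  read '0': q4 → q2
  read '1': q2 → q5
  read '2': q5 → q0
  end q0, rejected
w5:
  start at q4
  read '2': q4 → q2
  read '1': q2 → q5
  read '0': q5 → q4
  read '0': q4 → q2
  read '1': q2 → q5
  read '1': q5 → q3
  read '1': q3 → q3
  read '1': q3 → q3
  end q3, accepted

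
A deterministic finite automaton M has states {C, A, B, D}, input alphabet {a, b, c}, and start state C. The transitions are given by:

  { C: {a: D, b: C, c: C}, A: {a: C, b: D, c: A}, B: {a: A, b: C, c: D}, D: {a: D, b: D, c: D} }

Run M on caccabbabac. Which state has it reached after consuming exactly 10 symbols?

Trace: C -c-> C -a-> D -c-> D -c-> D -a-> D -b-> D -b-> D -a-> D -b-> D -a-> D
After 10 symbols: D.

D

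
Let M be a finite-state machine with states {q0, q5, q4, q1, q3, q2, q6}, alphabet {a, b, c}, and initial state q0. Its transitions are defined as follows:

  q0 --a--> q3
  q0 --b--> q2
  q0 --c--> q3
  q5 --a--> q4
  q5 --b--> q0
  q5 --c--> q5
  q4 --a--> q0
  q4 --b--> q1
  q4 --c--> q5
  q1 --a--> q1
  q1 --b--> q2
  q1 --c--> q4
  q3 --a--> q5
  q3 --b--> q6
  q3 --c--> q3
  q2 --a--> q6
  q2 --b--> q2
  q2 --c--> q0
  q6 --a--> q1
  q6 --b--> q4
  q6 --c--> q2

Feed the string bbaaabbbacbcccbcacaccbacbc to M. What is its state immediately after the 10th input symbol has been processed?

q2

Trace: q0 -b-> q2 -b-> q2 -a-> q6 -a-> q1 -a-> q1 -b-> q2 -b-> q2 -b-> q2 -a-> q6 -c-> q2
After 10 symbols: q2.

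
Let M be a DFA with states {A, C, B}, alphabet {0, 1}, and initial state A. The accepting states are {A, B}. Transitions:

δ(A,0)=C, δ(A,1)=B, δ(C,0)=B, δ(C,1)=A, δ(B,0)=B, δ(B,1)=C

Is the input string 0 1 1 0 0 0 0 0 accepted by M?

start at A
read '0': A → C
read '1': C → A
read '1': A → B
read '0': B → B
read '0': B → B
read '0': B → B
read '0': B → B
read '0': B → B
End state B is accepting.

Yes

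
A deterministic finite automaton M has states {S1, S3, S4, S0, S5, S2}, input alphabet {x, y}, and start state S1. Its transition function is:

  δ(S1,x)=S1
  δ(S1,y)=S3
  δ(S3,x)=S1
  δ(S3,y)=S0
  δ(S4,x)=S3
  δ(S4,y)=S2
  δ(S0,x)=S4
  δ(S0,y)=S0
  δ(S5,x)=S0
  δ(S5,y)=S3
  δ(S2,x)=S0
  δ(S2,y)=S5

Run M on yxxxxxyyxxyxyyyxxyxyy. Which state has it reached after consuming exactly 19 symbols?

start at S1
read 'y': S1 → S3
read 'x': S3 → S1
read 'x': S1 → S1
read 'x': S1 → S1
read 'x': S1 → S1
read 'x': S1 → S1
read 'y': S1 → S3
read 'y': S3 → S0
read 'x': S0 → S4
read 'x': S4 → S3
read 'y': S3 → S0
read 'x': S0 → S4
read 'y': S4 → S2
read 'y': S2 → S5
read 'y': S5 → S3
read 'x': S3 → S1
read 'x': S1 → S1
read 'y': S1 → S3
read 'x': S3 → S1
After 19 symbols: S1.

S1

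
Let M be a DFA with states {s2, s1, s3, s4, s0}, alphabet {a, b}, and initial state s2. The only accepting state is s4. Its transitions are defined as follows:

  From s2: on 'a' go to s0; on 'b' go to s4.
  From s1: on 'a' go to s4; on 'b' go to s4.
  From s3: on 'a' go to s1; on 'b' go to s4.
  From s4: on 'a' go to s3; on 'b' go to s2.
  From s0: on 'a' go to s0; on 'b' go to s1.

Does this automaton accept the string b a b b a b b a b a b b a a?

No

Trace: s2 -b-> s4 -a-> s3 -b-> s4 -b-> s2 -a-> s0 -b-> s1 -b-> s4 -a-> s3 -b-> s4 -a-> s3 -b-> s4 -b-> s2 -a-> s0 -a-> s0
End state s0 is not accepting.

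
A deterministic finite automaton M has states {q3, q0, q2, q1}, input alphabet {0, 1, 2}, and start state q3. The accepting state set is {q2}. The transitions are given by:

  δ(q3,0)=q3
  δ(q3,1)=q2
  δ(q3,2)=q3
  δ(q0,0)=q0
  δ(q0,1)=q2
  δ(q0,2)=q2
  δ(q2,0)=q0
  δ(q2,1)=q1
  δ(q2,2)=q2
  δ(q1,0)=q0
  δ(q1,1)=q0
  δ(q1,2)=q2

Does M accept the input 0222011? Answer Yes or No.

No

q3 → q3 → q3 → q3 → q3 → q3 → q2 → q1
End state q1 is not accepting.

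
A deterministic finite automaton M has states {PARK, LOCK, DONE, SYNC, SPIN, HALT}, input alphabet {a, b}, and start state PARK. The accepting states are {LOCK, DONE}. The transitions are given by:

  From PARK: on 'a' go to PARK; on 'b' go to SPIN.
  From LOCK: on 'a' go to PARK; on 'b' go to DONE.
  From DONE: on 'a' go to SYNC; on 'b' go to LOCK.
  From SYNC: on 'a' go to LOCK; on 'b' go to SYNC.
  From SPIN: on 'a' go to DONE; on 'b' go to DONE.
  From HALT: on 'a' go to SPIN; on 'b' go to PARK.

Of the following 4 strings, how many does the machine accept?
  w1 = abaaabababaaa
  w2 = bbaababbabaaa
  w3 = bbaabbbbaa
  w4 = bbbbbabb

1

w1:
  start at PARK
  read 'a': PARK → PARK
  read 'b': PARK → SPIN
  read 'a': SPIN → DONE
  read 'a': DONE → SYNC
  read 'a': SYNC → LOCK
  read 'b': LOCK → DONE
  read 'a': DONE → SYNC
  read 'b': SYNC → SYNC
  read 'a': SYNC → LOCK
  read 'b': LOCK → DONE
  read 'a': DONE → SYNC
  read 'a': SYNC → LOCK
  read 'a': LOCK → PARK
  end PARK, rejected
w2:
  start at PARK
  read 'b': PARK → SPIN
  read 'b': SPIN → DONE
  read 'a': DONE → SYNC
  read 'a': SYNC → LOCK
  read 'b': LOCK → DONE
  read 'a': DONE → SYNC
  read 'b': SYNC → SYNC
  read 'b': SYNC → SYNC
  read 'a': SYNC → LOCK
  read 'b': LOCK → DONE
  read 'a': DONE → SYNC
  read 'a': SYNC → LOCK
  read 'a': LOCK → PARK
  end PARK, rejected
w3:
  start at PARK
  read 'b': PARK → SPIN
  read 'b': SPIN → DONE
  read 'a': DONE → SYNC
  read 'a': SYNC → LOCK
  read 'b': LOCK → DONE
  read 'b': DONE → LOCK
  read 'b': LOCK → DONE
  read 'b': DONE → LOCK
  read 'a': LOCK → PARK
  read 'a': PARK → PARK
  end PARK, rejected
w4:
  start at PARK
  read 'b': PARK → SPIN
  read 'b': SPIN → DONE
  read 'b': DONE → LOCK
  read 'b': LOCK → DONE
  read 'b': DONE → LOCK
  read 'a': LOCK → PARK
  read 'b': PARK → SPIN
  read 'b': SPIN → DONE
  end DONE, accepted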